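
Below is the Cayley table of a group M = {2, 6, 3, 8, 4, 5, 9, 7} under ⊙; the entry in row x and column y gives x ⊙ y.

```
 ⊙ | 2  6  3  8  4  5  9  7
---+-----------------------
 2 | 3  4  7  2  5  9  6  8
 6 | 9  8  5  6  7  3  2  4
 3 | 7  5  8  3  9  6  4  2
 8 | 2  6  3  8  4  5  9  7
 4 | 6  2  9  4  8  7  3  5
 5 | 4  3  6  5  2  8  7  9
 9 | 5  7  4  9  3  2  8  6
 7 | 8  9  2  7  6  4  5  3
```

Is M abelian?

No

2 ⊙ 9 = 6 but 9 ⊙ 2 = 5.
Since 2 and 9 do not commute, M is not abelian.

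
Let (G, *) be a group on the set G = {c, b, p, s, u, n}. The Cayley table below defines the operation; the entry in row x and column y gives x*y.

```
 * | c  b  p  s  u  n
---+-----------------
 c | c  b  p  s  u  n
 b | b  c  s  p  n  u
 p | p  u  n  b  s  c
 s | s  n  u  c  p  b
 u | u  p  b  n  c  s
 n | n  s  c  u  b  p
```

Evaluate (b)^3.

b

b^1 = b
b^2 = b*b = c
b^3 = c*b = b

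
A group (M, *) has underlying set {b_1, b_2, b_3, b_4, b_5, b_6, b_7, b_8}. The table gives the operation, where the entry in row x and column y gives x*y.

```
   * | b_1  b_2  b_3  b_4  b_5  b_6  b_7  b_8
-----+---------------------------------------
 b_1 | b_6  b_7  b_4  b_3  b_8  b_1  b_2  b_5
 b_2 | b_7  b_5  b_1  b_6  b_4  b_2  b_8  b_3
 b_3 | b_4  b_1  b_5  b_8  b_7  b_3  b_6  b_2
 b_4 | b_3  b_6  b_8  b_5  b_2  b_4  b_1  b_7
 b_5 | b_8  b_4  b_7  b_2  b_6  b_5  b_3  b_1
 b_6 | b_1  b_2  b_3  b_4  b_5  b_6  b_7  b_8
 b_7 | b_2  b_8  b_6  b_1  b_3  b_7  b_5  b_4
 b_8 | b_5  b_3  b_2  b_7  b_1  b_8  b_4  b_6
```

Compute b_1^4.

b_6

b_1^1 = b_1
b_1^2 = b_1*b_1 = b_6
b_1^3 = b_6*b_1 = b_1
b_1^4 = b_1*b_1 = b_6
(Structurally, M here is isomorphic to Z_2 x Z_4.)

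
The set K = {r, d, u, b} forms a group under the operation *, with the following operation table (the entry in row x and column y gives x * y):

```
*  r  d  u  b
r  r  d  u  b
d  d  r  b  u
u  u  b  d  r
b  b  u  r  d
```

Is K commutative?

Yes

Check whether the table is symmetric across its main diagonal.
Every entry (row x, col y) equals the entry (row y, col x), so K is abelian.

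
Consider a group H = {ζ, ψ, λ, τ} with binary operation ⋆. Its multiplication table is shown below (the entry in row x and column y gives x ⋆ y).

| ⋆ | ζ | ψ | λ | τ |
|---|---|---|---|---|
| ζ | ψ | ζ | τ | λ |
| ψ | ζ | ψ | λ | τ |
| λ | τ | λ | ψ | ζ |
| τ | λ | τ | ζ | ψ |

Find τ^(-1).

τ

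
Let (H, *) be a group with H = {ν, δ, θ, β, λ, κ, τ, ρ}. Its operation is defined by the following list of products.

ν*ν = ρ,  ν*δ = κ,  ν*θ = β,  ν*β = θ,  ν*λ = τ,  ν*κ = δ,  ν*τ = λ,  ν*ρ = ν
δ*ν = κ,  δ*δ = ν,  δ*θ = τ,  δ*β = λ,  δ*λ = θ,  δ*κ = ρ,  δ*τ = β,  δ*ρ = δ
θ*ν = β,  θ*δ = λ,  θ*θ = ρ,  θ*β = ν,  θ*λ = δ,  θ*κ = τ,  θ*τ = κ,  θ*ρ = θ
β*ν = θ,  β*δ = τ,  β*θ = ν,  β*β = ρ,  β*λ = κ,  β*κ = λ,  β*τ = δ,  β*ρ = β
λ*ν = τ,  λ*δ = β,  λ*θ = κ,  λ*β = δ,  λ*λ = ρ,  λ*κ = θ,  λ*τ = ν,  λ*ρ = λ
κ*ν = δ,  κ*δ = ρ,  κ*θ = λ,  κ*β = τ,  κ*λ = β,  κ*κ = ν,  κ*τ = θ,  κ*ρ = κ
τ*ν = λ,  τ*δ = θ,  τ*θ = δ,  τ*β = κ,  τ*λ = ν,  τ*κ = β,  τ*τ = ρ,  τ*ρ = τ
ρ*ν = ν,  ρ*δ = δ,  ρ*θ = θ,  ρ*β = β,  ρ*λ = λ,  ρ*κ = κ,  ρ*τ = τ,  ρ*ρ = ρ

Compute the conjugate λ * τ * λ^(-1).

τ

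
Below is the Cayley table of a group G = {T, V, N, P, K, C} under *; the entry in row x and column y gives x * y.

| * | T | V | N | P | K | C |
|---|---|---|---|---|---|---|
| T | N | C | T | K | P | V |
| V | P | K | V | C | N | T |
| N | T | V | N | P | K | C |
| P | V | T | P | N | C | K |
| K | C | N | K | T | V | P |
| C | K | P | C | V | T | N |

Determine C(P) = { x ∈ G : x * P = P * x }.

Compare row P with column P entry by entry.
K * P = T but P * K = C, so K does not.
Collecting the elements that commute with P: C(P) = {N, P}.

{N, P}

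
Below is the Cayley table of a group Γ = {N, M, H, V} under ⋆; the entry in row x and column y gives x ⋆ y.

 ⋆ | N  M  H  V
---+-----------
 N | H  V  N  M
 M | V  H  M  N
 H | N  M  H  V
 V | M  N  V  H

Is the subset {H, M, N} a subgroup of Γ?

No

M ⋆ N = V, which is not in {H, M, N}.
The subset is not closed under ⋆, so it is not a subgroup.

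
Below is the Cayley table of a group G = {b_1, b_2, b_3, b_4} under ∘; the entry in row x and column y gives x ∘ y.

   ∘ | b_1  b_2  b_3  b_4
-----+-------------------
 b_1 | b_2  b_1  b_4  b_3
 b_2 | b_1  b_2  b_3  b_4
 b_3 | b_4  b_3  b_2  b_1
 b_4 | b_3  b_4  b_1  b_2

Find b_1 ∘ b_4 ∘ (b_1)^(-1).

The identity is b_2. In row b_1, the entry b_2 sits in column b_1, so b_1^(-1) = b_1.
b_1 ∘ b_4 = b_3
b_3 ∘ b_1 = b_4

b_4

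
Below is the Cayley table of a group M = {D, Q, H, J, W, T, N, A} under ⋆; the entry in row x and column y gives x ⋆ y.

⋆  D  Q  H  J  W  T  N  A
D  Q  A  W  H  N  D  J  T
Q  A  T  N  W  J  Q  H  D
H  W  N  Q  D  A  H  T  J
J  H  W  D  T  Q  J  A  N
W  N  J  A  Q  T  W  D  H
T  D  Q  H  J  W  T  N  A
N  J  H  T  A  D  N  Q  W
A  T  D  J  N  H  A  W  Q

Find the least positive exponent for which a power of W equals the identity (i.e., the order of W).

2

The identity element is T (its row matches the header).
W^1 = W
W^2 = W ⋆ W = T
The first power of W equal to the identity is W^2, so ord(W) = 2.
(Structurally, M here is isomorphic to Z_2 x Z_4.)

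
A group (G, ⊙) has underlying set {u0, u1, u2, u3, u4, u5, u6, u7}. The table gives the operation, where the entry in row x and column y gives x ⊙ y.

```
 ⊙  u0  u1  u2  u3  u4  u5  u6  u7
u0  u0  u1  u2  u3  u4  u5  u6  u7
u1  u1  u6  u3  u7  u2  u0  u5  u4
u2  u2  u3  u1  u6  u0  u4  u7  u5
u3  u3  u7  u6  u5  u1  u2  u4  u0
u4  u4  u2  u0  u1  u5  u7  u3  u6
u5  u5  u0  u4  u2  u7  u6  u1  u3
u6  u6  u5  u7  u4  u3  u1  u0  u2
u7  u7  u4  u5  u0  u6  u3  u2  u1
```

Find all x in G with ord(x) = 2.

{u6}

Identity is u0. Compute the order of each non-identity element by repeated multiplication:
  u1: u1 → u6 → u5 → u0  (order 4)
  u2: u2 → u1 → u3 → u6 → u7 → u5 → u4 → u0  (order 8)
  u3: u3 → u5 → u2 → u6 → u4 → u1 → u7 → u0  (order 8)
  u4: u4 → u5 → u7 → u6 → u3 → u1 → u2 → u0  (order 8)
  u5: u5 → u6 → u1 → u0  (order 4)
  u6: u6 → u0  (order 2)
  u7: u7 → u1 → u4 → u6 → u2 → u5 → u3 → u0  (order 8)
Elements of order 2: {u6}.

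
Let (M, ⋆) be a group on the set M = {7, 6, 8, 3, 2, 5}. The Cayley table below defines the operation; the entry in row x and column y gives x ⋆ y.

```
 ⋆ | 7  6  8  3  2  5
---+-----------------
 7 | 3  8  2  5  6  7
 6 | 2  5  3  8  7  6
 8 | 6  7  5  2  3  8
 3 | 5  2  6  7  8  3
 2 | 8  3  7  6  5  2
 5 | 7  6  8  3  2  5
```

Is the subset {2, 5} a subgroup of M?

{2, 5} contains the identity 5.
Checking products: every product of two elements of {2, 5} (read from the table) lies in {2, 5}, so the set is closed.
In a finite group, a nonempty closed subset is a subgroup. So {2, 5} ≤ M.
(Structurally, M here is isomorphic to the symmetric group S_3.)

Yes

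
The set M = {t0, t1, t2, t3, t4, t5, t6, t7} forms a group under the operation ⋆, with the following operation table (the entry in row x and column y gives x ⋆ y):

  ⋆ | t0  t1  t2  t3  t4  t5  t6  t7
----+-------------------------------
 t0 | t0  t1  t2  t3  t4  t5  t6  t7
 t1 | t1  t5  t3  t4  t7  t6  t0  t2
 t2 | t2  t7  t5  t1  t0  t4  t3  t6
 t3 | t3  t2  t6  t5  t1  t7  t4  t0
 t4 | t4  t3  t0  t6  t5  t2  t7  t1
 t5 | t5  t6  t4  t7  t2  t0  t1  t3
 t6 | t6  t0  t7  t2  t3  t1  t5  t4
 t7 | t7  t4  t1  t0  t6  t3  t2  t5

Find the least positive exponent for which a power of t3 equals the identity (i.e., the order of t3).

4

The identity element is t0 (its row matches the header).
t3^1 = t3
t3^2 = t3 ⋆ t3 = t5
t3^3 = t5 ⋆ t3 = t7
t3^4 = t7 ⋆ t3 = t0
The first power of t3 equal to the identity is t3^4, so ord(t3) = 4.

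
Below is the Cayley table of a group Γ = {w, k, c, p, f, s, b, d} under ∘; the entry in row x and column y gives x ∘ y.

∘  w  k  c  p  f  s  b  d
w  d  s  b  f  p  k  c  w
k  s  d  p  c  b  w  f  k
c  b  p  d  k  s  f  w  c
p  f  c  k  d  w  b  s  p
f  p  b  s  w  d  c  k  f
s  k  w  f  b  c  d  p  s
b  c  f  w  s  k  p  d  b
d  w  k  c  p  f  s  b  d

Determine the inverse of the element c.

c

First locate the identity: row d matches the header, so d is the identity.
Scan row c for d: c ∘ c = d. Hence c^(-1) = c.
(Structurally, Γ here is isomorphic to the elementary abelian group (Z_2)^3.)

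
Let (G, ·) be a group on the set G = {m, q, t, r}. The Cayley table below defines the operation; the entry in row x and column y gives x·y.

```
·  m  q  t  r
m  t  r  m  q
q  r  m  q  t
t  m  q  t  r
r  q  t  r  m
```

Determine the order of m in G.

The identity element is t (its row matches the header).
m^1 = m
m^2 = m·m = t
The first power of m equal to the identity is m^2, so ord(m) = 2.

2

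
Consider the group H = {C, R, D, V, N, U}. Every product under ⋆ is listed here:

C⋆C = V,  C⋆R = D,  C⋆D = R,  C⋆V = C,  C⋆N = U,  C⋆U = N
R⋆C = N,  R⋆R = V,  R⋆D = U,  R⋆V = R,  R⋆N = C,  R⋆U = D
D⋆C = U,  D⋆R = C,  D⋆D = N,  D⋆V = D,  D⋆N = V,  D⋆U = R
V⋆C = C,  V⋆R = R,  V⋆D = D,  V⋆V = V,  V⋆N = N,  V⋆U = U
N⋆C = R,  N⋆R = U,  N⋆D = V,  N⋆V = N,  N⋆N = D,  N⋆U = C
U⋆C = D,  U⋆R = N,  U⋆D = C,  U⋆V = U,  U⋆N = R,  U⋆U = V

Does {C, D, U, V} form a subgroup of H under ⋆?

D ⋆ D = N, which is not in {C, D, U, V}.
The subset is not closed under ⋆, so it is not a subgroup.

No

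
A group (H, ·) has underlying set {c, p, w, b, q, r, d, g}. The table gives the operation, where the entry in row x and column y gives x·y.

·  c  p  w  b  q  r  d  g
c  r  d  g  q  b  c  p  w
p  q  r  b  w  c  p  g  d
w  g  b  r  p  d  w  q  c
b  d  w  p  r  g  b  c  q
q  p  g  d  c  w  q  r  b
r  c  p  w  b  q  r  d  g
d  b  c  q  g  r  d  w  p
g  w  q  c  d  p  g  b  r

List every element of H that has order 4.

Identity is r. Compute the order of each non-identity element by repeated multiplication:
  c: c → r  (order 2)
  p: p → r  (order 2)
  w: w → r  (order 2)
  b: b → r  (order 2)
  q: q → w → d → r  (order 4)
  d: d → w → q → r  (order 4)
  g: g → r  (order 2)
Elements of order 4: {d, q}.

{d, q}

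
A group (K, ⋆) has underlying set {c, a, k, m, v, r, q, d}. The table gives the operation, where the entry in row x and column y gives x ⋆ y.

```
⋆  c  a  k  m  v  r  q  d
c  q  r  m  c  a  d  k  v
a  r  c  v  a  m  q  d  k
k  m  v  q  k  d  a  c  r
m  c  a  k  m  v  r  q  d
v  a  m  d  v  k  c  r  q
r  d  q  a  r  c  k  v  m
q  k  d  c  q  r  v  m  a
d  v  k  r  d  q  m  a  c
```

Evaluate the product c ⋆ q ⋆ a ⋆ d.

q

c ⋆ q = k
k ⋆ a = v
v ⋆ d = q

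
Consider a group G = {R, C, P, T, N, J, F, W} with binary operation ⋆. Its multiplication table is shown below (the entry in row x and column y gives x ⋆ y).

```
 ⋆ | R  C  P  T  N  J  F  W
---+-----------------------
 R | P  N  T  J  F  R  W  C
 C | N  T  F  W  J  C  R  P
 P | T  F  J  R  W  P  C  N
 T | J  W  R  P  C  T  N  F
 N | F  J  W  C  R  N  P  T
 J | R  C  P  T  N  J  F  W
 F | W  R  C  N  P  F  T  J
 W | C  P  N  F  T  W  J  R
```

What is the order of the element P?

2

The identity element is J (its row matches the header).
P^1 = P
P^2 = P ⋆ P = J
The first power of P equal to the identity is P^2, so ord(P) = 2.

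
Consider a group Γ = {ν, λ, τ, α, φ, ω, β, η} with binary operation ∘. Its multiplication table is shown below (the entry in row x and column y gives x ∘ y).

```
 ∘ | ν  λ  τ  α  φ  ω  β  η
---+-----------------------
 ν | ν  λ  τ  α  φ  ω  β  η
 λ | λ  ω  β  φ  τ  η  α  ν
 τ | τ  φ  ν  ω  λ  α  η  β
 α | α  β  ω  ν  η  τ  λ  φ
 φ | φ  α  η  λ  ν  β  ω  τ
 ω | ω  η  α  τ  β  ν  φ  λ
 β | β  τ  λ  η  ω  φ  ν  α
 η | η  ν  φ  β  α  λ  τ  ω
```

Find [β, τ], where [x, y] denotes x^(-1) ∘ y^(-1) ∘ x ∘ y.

Identity is ν; from the table β^(-1) = β and τ^(-1) = τ.
β ∘ τ = λ
λ ∘ β = α
α ∘ τ = ω

ω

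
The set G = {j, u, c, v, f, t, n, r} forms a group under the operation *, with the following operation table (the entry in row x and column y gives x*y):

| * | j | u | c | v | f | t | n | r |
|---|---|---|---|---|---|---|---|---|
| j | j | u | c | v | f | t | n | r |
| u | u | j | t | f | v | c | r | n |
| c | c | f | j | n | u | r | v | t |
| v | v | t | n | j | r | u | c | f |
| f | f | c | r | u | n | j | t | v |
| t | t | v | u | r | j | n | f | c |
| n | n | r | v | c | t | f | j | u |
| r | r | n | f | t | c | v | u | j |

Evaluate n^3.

n

n^1 = n
n^2 = n*n = j
n^3 = j*n = n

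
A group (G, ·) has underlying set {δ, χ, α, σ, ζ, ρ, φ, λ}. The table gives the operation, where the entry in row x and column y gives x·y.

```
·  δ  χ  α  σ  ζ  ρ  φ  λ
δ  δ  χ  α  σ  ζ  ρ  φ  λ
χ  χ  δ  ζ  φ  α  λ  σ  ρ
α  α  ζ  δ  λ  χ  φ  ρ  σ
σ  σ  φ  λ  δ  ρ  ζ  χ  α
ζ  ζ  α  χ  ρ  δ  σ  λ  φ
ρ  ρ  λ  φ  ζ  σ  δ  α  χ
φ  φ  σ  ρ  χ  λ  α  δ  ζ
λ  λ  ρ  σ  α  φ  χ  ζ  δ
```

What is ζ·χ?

α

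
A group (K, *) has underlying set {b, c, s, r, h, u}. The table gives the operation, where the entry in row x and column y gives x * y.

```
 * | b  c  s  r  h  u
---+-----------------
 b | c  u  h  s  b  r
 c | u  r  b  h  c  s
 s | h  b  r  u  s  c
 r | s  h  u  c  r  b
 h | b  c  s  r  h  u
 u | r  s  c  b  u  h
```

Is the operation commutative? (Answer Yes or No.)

Yes

Check whether the table is symmetric across its main diagonal.
Every entry (row x, col y) equals the entry (row y, col x), so K is abelian.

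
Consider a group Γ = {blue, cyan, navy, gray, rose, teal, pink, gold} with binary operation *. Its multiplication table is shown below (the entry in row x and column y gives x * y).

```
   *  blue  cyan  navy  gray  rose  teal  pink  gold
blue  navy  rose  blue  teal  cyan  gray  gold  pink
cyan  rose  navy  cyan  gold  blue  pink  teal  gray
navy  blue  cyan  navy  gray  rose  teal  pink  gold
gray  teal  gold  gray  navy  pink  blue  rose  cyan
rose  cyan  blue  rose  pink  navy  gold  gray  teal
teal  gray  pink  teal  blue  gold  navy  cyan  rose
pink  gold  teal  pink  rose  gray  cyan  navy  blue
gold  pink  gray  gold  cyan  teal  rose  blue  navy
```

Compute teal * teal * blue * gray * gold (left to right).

rose

teal * teal = navy
navy * blue = blue
blue * gray = teal
teal * gold = rose
(Structurally, Γ here is isomorphic to the elementary abelian group (Z_2)^3.)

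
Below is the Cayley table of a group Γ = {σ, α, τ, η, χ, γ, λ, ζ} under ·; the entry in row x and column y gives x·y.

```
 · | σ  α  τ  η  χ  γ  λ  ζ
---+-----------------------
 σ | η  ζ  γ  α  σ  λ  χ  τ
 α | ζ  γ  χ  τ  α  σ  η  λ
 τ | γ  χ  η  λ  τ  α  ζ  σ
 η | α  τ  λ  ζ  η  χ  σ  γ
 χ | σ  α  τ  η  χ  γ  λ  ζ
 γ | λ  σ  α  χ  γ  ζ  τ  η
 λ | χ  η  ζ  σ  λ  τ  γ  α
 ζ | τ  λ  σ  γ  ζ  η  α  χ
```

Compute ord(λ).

8

The identity element is χ (its row matches the header).
λ^1 = λ
λ^2 = λ·λ = γ
λ^3 = γ·λ = τ
λ^4 = τ·λ = ζ
λ^5 = ζ·λ = α
λ^6 = α·λ = η
λ^7 = η·λ = σ
λ^8 = σ·λ = χ
The first power of λ equal to the identity is λ^8, so ord(λ) = 8.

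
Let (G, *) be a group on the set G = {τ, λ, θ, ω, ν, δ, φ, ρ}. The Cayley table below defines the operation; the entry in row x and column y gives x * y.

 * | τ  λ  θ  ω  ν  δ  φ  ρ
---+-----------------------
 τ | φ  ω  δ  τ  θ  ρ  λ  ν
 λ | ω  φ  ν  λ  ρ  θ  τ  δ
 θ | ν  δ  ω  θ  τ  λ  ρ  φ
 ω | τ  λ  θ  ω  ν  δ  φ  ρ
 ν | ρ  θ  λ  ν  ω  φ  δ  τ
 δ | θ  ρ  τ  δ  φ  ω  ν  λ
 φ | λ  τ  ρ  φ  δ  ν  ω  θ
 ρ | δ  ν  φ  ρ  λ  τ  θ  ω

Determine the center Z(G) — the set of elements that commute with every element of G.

{φ, ω}

An element z is central iff its row equals its column in the table.
For δ: δ * λ = ρ ≠ θ = λ * δ, so δ ∉ Z.
Checking each element this way leaves Z(G) = {φ, ω}.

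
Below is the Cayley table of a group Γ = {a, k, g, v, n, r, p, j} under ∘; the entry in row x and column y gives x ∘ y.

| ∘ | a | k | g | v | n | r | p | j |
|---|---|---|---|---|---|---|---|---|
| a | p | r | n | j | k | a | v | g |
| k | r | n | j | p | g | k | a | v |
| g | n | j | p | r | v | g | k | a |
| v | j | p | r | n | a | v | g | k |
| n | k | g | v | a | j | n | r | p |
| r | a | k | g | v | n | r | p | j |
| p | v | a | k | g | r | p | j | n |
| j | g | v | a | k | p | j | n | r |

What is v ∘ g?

Read row v, column g: v ∘ g = r.
(Structurally, Γ here is isomorphic to the cyclic group Z_8.)

r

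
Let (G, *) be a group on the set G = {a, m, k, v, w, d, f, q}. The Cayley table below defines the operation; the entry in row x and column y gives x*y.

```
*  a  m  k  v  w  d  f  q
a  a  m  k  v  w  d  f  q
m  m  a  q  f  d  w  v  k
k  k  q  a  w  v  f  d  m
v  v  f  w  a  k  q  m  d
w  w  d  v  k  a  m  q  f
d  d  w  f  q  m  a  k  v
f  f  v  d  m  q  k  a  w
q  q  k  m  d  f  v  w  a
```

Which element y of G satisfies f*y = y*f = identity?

f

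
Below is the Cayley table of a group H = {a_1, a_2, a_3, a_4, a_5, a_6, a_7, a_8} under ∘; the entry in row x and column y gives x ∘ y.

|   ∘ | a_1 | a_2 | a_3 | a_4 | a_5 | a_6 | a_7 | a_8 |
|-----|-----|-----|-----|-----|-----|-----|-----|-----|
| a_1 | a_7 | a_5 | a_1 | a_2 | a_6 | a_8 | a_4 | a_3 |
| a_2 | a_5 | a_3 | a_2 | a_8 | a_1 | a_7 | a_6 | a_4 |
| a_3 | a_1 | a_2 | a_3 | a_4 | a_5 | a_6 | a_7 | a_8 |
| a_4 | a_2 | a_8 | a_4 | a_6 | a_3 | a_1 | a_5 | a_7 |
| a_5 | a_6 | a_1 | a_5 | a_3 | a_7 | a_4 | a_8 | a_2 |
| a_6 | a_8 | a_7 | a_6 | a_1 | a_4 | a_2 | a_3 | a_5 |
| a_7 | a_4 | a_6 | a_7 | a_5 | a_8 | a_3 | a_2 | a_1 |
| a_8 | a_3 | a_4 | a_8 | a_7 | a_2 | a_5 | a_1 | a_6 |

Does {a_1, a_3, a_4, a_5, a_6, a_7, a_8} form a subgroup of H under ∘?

a_8 ∘ a_5 = a_2, which is not in {a_1, a_3, a_4, a_5, a_6, a_7, a_8}.
The subset is not closed under ∘, so it is not a subgroup.
(Structurally, H here is isomorphic to the cyclic group Z_8.)

No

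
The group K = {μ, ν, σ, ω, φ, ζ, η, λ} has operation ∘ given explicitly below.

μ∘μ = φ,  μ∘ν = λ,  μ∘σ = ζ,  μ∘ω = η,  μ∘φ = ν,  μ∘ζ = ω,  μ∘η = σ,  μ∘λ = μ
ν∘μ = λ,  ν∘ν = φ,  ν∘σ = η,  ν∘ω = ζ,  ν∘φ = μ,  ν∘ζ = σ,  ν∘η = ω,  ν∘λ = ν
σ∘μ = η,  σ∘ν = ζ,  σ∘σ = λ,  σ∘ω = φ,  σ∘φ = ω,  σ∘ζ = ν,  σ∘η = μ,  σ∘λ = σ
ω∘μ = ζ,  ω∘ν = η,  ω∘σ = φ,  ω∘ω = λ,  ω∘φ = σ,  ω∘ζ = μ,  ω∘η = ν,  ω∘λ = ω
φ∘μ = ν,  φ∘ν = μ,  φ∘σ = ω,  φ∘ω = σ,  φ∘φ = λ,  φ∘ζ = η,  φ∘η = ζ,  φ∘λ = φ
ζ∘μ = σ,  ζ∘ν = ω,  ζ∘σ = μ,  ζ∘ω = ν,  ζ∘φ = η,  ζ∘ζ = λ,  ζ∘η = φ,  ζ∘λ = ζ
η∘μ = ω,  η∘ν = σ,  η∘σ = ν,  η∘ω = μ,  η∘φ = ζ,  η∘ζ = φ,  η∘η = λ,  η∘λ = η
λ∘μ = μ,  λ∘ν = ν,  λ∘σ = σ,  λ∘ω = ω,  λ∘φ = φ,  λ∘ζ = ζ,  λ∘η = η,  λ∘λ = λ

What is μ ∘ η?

Read row μ, column η: μ ∘ η = σ.
(Structurally, K here is isomorphic to the dihedral group D_4.)

σ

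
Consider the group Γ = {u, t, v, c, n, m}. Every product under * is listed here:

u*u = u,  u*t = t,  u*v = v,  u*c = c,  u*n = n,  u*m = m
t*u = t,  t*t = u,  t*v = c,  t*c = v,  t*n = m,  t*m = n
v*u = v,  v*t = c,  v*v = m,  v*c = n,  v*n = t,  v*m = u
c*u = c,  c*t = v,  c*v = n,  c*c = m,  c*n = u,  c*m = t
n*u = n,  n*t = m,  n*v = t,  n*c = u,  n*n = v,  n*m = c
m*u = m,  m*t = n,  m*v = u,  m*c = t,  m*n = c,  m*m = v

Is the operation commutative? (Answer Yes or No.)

Check whether the table is symmetric across its main diagonal.
Every entry (row x, col y) equals the entry (row y, col x), so Γ is abelian.

Yes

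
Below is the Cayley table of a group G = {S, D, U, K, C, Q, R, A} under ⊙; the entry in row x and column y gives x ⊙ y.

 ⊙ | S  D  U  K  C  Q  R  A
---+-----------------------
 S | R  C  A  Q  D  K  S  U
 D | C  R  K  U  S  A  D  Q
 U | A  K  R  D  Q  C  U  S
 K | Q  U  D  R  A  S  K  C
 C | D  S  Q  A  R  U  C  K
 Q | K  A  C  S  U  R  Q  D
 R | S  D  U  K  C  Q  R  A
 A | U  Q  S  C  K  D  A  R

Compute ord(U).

The identity element is R (its row matches the header).
U^1 = U
U^2 = U ⊙ U = R
The first power of U equal to the identity is U^2, so ord(U) = 2.

2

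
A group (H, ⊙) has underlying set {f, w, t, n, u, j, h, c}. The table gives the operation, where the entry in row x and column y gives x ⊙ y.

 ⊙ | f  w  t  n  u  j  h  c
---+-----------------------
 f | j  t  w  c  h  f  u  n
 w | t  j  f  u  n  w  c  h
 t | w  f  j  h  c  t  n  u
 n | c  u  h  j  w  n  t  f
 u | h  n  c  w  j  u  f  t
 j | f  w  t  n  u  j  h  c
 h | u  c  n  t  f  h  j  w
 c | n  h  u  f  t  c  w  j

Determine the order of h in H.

2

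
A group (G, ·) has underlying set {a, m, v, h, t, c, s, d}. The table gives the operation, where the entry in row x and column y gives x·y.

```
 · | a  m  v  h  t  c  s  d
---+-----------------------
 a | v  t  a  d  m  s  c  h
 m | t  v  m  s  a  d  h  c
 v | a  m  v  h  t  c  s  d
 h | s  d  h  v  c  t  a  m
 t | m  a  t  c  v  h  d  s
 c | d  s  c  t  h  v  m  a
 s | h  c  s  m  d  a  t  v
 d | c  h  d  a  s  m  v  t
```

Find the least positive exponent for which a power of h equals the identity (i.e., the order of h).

The identity element is v (its row matches the header).
h^1 = h
h^2 = h·h = v
The first power of h equal to the identity is h^2, so ord(h) = 2.
(Structurally, G here is isomorphic to the dihedral group D_4.)

2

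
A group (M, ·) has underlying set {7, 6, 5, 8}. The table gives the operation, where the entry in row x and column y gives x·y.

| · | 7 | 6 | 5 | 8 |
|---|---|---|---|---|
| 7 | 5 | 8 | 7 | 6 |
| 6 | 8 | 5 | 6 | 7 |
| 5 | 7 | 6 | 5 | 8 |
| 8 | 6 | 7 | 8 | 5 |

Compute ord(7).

2

The identity element is 5 (its row matches the header).
7^1 = 7
7^2 = 7·7 = 5
The first power of 7 equal to the identity is 7^2, so ord(7) = 2.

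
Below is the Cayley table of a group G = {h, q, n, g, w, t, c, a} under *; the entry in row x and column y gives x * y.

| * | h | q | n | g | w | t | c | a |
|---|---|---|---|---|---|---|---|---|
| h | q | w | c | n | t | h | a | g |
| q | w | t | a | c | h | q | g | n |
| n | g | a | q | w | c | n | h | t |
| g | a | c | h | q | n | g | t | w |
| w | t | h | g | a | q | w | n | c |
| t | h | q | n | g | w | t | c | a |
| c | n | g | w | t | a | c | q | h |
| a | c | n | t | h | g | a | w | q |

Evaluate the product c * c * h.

w

c * c = q
q * h = w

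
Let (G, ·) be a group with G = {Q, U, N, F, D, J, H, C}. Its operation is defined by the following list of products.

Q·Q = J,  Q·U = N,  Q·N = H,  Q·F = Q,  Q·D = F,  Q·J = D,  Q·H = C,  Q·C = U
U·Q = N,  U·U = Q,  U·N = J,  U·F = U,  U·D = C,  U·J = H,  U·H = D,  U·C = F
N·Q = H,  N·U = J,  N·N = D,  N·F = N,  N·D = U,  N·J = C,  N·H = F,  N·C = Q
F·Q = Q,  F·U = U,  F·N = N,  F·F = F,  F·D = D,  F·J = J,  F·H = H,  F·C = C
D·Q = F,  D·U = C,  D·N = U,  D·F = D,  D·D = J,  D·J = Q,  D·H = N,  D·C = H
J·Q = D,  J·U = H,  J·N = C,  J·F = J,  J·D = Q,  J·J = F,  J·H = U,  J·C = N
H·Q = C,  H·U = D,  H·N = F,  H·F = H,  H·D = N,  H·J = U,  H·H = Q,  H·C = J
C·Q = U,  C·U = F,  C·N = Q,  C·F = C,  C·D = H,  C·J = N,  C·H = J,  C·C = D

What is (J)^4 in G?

J^1 = J
J^2 = J·J = F
J^3 = F·J = J
J^4 = J·J = F
(Structurally, G here is isomorphic to the cyclic group Z_8.)

F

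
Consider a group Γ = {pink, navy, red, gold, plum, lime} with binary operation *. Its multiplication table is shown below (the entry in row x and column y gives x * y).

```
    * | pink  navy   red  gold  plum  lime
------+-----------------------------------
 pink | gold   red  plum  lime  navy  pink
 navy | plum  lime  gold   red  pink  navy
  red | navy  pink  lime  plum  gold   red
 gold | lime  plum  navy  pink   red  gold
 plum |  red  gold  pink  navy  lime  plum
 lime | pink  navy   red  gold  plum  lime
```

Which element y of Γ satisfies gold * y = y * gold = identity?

First locate the identity: row lime matches the header, so lime is the identity.
Scan row gold for lime: gold * pink = lime. Hence gold^(-1) = pink.
(Structurally, Γ here is isomorphic to the symmetric group S_3.)

pink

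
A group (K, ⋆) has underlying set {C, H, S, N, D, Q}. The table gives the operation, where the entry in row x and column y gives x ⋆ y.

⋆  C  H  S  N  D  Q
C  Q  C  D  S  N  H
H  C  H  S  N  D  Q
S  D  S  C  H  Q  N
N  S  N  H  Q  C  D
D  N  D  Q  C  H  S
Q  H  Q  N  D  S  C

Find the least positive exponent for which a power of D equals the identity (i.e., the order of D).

The identity element is H (its row matches the header).
D^1 = D
D^2 = D ⋆ D = H
The first power of D equal to the identity is D^2, so ord(D) = 2.

2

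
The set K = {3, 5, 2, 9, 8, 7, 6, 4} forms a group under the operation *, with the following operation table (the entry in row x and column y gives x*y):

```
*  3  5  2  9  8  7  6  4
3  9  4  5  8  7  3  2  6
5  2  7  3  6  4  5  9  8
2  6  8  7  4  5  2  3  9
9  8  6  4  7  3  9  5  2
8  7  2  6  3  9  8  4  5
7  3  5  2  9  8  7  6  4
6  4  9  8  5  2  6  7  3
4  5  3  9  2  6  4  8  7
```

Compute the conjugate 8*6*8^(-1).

5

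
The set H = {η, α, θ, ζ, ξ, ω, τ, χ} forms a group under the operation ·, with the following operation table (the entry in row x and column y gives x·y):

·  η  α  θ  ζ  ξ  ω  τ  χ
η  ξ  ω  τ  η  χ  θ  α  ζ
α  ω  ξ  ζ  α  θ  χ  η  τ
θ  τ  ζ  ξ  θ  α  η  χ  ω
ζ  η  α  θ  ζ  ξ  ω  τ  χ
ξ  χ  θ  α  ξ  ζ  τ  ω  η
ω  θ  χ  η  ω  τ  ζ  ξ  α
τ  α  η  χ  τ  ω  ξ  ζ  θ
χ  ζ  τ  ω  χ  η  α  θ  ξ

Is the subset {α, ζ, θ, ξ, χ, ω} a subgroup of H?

No

χ·ξ = η, which is not in {α, ζ, θ, ξ, χ, ω}.
The subset is not closed under ·, so it is not a subgroup.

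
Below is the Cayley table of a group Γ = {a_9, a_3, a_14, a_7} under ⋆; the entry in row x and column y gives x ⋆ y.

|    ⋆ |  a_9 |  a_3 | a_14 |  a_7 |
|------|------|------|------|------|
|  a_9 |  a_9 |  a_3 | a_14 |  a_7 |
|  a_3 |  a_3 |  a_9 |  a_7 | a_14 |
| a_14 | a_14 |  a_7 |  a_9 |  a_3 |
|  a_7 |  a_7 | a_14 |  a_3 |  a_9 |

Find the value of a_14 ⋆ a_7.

Read row a_14, column a_7: a_14 ⋆ a_7 = a_3.

a_3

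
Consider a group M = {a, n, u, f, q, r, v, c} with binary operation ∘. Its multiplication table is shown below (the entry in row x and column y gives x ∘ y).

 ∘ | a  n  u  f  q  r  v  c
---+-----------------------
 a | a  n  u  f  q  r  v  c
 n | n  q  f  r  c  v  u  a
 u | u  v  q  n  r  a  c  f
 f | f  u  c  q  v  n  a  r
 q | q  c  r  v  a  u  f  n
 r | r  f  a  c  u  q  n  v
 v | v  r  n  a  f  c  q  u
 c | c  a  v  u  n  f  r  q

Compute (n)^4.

a

n^1 = n
n^2 = n ∘ n = q
n^3 = q ∘ n = c
n^4 = c ∘ n = a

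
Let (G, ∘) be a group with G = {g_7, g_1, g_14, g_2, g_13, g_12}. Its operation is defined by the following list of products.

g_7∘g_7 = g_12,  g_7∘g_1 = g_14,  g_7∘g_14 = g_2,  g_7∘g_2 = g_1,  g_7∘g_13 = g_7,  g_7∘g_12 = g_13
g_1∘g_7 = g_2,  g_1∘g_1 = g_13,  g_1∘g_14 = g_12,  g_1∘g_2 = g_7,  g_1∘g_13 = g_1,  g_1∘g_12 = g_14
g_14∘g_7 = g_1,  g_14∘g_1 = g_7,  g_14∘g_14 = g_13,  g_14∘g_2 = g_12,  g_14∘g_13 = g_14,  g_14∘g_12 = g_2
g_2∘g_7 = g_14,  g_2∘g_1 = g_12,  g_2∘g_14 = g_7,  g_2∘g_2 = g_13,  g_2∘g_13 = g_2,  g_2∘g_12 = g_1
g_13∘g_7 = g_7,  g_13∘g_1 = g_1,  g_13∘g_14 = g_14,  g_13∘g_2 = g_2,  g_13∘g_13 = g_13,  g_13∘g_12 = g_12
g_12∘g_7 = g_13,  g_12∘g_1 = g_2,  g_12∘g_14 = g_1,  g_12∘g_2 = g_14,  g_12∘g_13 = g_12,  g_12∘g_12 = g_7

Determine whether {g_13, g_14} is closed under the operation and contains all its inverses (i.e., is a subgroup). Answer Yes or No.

{g_13, g_14} contains the identity g_13.
Checking products: every product of two elements of {g_13, g_14} (read from the table) lies in {g_13, g_14}, so the set is closed.
In a finite group, a nonempty closed subset is a subgroup. So {g_13, g_14} ≤ G.

Yes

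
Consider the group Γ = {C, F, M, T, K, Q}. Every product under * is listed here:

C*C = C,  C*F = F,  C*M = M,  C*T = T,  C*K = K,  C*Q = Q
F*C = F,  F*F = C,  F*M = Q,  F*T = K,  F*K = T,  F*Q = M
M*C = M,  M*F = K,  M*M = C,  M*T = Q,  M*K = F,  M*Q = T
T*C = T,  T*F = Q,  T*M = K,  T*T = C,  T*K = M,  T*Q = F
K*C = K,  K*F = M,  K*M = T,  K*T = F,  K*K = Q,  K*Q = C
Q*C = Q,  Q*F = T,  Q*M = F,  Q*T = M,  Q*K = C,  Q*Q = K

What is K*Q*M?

K*Q = C
C*M = M

M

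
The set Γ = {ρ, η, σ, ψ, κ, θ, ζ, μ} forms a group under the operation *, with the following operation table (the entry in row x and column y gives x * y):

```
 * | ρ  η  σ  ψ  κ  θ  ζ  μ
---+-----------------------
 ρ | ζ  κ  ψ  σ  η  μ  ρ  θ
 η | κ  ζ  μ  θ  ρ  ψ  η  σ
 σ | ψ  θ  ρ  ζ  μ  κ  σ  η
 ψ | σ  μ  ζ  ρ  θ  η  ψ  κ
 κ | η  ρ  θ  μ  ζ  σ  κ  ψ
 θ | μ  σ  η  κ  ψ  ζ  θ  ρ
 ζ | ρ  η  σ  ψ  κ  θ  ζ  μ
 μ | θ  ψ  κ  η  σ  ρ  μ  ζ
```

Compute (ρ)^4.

ζ

ρ^1 = ρ
ρ^2 = ρ * ρ = ζ
ρ^3 = ζ * ρ = ρ
ρ^4 = ρ * ρ = ζ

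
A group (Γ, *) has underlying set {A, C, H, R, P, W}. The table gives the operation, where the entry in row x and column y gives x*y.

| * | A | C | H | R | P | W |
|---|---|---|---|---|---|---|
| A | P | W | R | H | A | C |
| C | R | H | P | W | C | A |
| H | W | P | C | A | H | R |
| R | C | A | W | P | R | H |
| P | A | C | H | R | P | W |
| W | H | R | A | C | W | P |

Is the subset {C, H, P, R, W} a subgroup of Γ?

No

H*R = A, which is not in {C, H, P, R, W}.
The subset is not closed under *, so it is not a subgroup.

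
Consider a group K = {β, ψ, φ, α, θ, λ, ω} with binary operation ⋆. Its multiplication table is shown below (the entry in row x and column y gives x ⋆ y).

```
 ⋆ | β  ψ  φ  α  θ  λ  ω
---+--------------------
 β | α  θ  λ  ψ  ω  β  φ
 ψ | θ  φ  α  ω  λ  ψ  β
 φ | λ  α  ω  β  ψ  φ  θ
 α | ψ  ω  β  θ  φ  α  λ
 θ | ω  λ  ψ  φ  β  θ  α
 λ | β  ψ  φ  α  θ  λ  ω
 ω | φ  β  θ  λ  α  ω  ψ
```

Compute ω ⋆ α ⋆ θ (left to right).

ω ⋆ α = λ
λ ⋆ θ = θ

θ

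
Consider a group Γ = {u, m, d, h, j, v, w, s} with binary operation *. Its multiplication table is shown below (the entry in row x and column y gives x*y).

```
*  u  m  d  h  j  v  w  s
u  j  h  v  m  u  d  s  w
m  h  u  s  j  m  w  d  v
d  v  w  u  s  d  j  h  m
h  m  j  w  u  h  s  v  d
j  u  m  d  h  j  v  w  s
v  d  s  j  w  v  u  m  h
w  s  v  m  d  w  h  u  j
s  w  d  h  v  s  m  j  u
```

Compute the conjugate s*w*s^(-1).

The identity is j. In row s, the entry j sits in column w, so s^(-1) = w.
s*w = j
j*w = w

w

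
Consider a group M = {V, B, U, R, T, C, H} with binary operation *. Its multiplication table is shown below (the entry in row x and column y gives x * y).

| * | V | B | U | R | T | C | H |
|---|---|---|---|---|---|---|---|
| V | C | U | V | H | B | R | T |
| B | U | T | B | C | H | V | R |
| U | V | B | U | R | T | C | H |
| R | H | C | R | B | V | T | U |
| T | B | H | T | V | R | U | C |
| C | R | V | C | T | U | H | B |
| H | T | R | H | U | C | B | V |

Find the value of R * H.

Read row R, column H: R * H = U.
(Structurally, M here is isomorphic to the cyclic group Z_7.)

U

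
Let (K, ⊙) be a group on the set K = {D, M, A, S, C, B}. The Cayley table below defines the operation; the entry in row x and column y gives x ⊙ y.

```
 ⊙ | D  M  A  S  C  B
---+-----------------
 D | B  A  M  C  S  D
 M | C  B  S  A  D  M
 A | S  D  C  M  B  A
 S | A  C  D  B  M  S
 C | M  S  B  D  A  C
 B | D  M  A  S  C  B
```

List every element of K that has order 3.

{A, C}

Identity is B. Compute the order of each non-identity element by repeated multiplication:
  D: D → B  (order 2)
  M: M → B  (order 2)
  A: A → C → B  (order 3)
  S: S → B  (order 2)
  C: C → A → B  (order 3)
Elements of order 3: {A, C}.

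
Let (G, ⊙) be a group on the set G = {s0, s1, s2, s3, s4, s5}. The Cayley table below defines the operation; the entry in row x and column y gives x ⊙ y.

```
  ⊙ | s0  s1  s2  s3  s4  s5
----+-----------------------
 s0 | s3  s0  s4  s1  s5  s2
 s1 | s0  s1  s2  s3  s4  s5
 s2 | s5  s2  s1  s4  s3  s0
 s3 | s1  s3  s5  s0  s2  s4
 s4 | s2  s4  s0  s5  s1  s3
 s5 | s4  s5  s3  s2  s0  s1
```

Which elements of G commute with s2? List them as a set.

{s1, s2}

Compare row s2 with column s2 entry by entry.
s4 ⊙ s2 = s0 but s2 ⊙ s4 = s3, so s4 does not.
Collecting the elements that commute with s2: C(s2) = {s1, s2}.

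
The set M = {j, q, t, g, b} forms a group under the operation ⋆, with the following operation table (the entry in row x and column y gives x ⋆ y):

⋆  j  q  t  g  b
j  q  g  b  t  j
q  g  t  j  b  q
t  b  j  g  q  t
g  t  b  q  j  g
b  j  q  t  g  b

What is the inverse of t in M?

j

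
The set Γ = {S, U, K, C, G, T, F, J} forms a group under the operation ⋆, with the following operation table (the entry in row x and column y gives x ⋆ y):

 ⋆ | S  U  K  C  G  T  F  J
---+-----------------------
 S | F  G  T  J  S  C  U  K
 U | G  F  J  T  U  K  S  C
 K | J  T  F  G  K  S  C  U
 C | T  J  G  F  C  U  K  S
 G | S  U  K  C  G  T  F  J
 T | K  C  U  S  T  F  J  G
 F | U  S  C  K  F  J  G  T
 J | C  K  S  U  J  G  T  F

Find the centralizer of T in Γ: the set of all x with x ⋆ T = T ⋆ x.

Compare row T with column T entry by entry.
J ⋆ T = G = T ⋆ J, so J commutes with T.
C ⋆ T = U but T ⋆ C = S, so C does not.
Collecting the elements that commute with T: C(T) = {F, G, J, T}.

{F, G, J, T}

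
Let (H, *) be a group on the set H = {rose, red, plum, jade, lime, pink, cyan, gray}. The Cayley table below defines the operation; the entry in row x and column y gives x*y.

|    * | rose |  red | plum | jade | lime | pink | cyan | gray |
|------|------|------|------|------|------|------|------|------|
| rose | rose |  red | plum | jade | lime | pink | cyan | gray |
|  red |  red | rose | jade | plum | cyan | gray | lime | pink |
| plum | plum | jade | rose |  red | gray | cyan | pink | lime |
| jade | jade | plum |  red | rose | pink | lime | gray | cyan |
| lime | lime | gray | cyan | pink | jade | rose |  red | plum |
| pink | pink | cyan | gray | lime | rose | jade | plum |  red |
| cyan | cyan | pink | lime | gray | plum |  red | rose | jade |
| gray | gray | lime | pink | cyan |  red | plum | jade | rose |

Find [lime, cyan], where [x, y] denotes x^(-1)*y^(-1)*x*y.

Identity is rose; from the table lime^(-1) = pink and cyan^(-1) = cyan.
pink*cyan = plum
plum*lime = gray
gray*cyan = jade

jade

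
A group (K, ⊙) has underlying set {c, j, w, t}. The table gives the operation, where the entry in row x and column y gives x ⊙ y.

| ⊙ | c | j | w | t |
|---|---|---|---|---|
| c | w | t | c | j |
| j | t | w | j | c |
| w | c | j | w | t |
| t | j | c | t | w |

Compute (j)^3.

j^1 = j
j^2 = j ⊙ j = w
j^3 = w ⊙ j = j

j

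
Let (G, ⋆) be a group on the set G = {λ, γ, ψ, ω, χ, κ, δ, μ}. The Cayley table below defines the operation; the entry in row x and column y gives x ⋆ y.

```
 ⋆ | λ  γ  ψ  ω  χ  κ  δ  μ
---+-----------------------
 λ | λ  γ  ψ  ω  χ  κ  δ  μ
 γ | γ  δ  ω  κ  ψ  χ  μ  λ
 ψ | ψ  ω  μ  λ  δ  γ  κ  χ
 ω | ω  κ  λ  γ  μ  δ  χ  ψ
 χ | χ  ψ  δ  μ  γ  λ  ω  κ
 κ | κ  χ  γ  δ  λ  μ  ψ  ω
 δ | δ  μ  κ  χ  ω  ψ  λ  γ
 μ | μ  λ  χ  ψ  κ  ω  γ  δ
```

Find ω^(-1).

ψ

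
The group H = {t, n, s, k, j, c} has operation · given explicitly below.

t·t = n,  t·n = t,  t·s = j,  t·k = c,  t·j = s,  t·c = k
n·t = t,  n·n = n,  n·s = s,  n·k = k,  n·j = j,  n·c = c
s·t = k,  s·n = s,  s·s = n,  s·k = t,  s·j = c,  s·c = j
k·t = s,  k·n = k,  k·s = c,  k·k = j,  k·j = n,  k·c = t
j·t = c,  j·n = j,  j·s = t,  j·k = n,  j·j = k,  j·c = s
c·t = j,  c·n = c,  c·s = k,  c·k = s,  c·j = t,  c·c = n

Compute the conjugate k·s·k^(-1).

t

The identity is n. In row k, the entry n sits in column j, so k^(-1) = j.
k·s = c
c·j = t
(Structurally, H here is isomorphic to the symmetric group S_3.)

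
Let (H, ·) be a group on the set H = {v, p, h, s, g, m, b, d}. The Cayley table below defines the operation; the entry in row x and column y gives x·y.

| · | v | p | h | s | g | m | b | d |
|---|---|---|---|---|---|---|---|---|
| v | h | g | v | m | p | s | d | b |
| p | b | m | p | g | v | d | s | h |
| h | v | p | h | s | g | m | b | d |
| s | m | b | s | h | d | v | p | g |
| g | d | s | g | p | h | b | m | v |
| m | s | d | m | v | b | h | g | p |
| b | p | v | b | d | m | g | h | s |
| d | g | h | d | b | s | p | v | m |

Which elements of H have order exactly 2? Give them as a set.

{b, g, m, s, v}

Identity is h. Compute the order of each non-identity element by repeated multiplication:
  v: v → h  (order 2)
  p: p → m → d → h  (order 4)
  s: s → h  (order 2)
  g: g → h  (order 2)
  m: m → h  (order 2)
  b: b → h  (order 2)
  d: d → m → p → h  (order 4)
Elements of order 2: {b, g, m, s, v}.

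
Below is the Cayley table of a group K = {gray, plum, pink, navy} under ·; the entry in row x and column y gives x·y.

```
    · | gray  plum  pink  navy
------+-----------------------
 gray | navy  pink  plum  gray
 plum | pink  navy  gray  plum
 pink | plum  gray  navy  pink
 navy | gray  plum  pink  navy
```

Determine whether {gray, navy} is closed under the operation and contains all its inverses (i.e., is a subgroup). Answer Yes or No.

{gray, navy} contains the identity navy.
Checking products: every product of two elements of {gray, navy} (read from the table) lies in {gray, navy}, so the set is closed.
In a finite group, a nonempty closed subset is a subgroup. So {gray, navy} ≤ K.

Yes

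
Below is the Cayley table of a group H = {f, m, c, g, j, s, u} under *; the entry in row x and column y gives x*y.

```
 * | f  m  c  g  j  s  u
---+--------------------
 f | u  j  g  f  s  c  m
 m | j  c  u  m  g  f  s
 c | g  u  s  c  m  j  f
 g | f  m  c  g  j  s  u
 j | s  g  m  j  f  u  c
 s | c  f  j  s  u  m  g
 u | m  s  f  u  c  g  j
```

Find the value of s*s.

Read row s, column s: s*s = m.

m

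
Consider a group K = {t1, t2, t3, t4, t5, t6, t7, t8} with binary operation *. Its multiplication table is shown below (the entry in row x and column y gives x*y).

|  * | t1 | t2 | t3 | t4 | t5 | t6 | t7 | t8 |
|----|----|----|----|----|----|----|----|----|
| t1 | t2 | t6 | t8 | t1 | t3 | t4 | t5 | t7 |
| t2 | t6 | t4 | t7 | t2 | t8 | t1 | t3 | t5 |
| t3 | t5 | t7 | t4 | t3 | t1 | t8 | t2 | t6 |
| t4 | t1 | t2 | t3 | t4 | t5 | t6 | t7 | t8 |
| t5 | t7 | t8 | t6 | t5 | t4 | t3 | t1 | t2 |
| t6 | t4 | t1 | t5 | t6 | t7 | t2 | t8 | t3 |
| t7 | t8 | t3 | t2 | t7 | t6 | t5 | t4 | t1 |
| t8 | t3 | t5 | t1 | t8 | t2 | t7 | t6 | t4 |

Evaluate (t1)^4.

t4

t1^1 = t1
t1^2 = t1*t1 = t2
t1^3 = t2*t1 = t6
t1^4 = t6*t1 = t4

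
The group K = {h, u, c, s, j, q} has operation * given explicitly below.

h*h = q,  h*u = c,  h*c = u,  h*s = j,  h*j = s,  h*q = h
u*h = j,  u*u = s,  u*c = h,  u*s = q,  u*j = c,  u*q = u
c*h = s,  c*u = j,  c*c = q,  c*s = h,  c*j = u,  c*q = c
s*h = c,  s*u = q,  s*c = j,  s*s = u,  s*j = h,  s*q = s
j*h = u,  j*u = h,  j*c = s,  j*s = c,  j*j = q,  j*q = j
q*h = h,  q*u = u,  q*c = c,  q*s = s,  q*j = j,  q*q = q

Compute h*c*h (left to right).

h*c = u
u*h = j

j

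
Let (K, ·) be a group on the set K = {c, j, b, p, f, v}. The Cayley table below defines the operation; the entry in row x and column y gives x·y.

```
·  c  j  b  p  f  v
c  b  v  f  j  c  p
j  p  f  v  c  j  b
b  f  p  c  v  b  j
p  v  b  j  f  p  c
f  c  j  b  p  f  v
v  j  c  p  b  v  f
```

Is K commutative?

b·v = j but v·b = p.
Since b and v do not commute, K is not abelian.

No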